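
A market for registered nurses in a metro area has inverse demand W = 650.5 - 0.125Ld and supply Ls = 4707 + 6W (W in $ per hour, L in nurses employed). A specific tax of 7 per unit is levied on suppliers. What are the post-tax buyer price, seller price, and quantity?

W_b = 38.5, W_s = 31.5, L = 4896

In direct form, Ld = 5204 - 8W.
With a tax of 7 on suppliers, they supply based on the net price W_s = W_b - 7, so Ls = 4665 + 6W_b.
Market clearing requires 5204 - 8W_b = 4665 + 6W_b; hence 539 = 14W_b and W_b = 38.5.
Then W_s = 38.5 - 7 = 31.5 and L = 5204 - 8(38.5) = 4896.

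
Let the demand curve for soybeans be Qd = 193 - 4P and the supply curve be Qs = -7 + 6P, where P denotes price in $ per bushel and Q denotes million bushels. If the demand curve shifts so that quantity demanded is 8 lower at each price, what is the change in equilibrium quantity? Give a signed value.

At equilibrium Qd = Qs, so 193 - 4P = -7 + 6P; collecting terms, 200 = 10P and P* = 20.
Plugging P* into demand: Q* = 193 - 4(20) = 113.
After the shift, demand is Qd = 185 - 4P.
The new intersection has 192 = 10P, i.e. P = 19.2, Q = 108.2.
ΔQ = 108.2 - 113 = -4.8.

ΔQ = -4.8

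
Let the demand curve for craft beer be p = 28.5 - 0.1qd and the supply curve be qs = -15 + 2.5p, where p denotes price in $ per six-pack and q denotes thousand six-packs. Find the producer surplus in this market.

Producer surplus = 405

Rewriting in direct form: qd = 285 - 10p.
At equilibrium qd = qs, so 285 - 10p = -15 + 2.5p; collecting terms, 300 = 12.5p and p* = 24.
Plugging p* into demand: q* = 285 - 10(24) = 45.
Supply choke price (qs = 0): p = 6. Producer surplus = ½ × (24 - 6) × 45 = 405.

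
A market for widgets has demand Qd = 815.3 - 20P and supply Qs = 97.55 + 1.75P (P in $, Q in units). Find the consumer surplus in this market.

The market clears where 815.3 - 20P = 97.55 + 1.75P. Rearranging, 21.75P = 717.75, hence P* = 33.
From the demand curve, Q* = 815.3 - 20(33) = 155.3.
Demand choke price (Qd = 0): P = 815.3/20 = 40.765. Consumer surplus = ½ × (40.765 - 33) × 155.3 = 602.95225.

Consumer surplus = 602.95225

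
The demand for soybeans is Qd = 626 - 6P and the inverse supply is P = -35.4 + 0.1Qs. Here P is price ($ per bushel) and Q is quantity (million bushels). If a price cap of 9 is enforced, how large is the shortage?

Rewriting in direct form: Qs = 354 + 10P.
With P fixed at 9, quantity demanded is 572 and quantity supplied is 444.
Shortage = Qd - Qs = 572 - 444 = 128.

Shortage = 128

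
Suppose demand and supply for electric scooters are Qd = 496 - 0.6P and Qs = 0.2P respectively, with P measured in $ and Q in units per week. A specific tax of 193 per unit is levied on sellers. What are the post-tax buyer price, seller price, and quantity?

P_b = 668.25, P_s = 475.25, Q = 95.05

Sellers keep P_s = P_b - 193 per unit, so supply in terms of the buyer price is Qs = -38.6 + 0.2P_b.
Equate demand and the shifted supply: 496 - 0.6P_b = -38.6 + 0.2P_b, giving 0.8P_b = 534.6, so P_b = 668.25.
So P_s = 475.25 and the quantity traded is Q = 496 - 0.6(668.25) = 95.05.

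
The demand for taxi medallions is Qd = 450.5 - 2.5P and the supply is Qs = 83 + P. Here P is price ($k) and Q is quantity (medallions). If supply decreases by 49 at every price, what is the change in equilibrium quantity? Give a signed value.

ΔQ = -35

Set Qd = Qs: 450.5 - 2.5P = 83 + P, so 367.5 = 3.5P and P* = 105.
From the demand curve, Q* = 450.5 - 2.5(105) = 188.
After the shift, supply is Qs = 34 + P.
Re-solving, 3.5P = 416.5 gives P = 119 and Q = 153.
ΔQ = 153 - 188 = -35.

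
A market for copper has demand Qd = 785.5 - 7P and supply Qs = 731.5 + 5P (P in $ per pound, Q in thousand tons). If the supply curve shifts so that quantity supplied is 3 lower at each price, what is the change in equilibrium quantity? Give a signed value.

Equating demand and supply, 785.5 - 7P = 731.5 + 5P gives 12P = 54, so P* = 4.5.
Plugging P* into demand: Q* = 785.5 - 7(4.5) = 754.
After the shift, supply is Qs = 728.5 + 5P.
New equilibrium: 57 = 12P, so P = 4.75 and Q = 752.25.
ΔQ = 752.25 - 754 = -1.75.

ΔQ = -1.75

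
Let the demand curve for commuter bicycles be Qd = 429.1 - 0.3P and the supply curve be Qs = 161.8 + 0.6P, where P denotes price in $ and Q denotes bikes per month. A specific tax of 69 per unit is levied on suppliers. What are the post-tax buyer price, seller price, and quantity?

P_b = 343, P_s = 274, Q = 326.2

Suppliers keep P_s = P_b - 69 per unit, so supply in terms of the buyer price is Qs = 120.4 + 0.6P_b.
Market clearing requires 429.1 - 0.3P_b = 120.4 + 0.6P_b; hence 308.7 = 0.9P_b and P_b = 343.
Then P_s = 343 - 69 = 274 and Q = 429.1 - 0.3(343) = 326.2.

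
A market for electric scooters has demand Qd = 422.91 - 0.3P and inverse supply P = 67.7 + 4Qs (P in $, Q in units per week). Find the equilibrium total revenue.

Total revenue = 146345.1

Rewriting in direct form: Qs = -16.925 + 0.25P.
At equilibrium Qd = Qs, so 422.91 - 0.3P = -16.925 + 0.25P; collecting terms, 439.835 = 0.55P and P* = 799.7.
Plugging P* into demand: Q* = 422.91 - 0.3(799.7) = 183.
Total revenue = P* × Q* = 799.7 × 183 = 146345.1.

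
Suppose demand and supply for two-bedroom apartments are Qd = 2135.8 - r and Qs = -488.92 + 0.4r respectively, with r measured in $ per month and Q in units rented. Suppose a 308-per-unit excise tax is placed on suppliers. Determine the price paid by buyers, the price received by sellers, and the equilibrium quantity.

With a tax of 308 on suppliers, they supply based on the net price r_s = r_b - 308, so Qs = -612.12 + 0.4r_b.
Set Qd = Qs: 2135.8 - r_b = -612.12 + 0.4r_b, so 2747.92 = 1.4r_b and r_b = 1962.8.
Then r_s = 1962.8 - 308 = 1654.8 and Q = 2135.8 - 1962.8 = 173.

r_b = 1962.8, r_s = 1654.8, Q = 173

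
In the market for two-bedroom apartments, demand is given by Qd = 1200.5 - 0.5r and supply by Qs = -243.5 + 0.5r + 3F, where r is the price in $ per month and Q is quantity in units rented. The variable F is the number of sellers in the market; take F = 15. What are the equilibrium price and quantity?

r* = 1399, Q* = 501

With F = 15, supply is Qs = -198.5 + 0.5r.
The market clears where 1200.5 - 0.5r = -198.5 + 0.5r. Rearranging, r = 1399, hence r* = 1399.
From the demand curve, Q* = 1200.5 - 0.5(1399) = 501.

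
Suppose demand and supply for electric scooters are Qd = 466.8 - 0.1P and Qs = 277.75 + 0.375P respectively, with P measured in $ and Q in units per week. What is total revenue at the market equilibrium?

Total revenue = 169946

The market clears where 466.8 - 0.1P = 277.75 + 0.375P. Rearranging, 0.475P = 189.05, hence P* = 398.
Then Q* = 466.8 - 0.1(398) = 427.
Total revenue = P* × Q* = 398 × 427 = 169946.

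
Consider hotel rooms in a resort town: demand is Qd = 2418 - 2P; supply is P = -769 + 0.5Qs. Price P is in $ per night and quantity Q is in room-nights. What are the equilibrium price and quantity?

Inverting to quantity form: Qs = 1538 + 2P.
Equating demand and supply, 2418 - 2P = 1538 + 2P gives 4P = 880, so P* = 220.
Substitute back: Q* = 2418 - 2(220) = 1978.

P* = 220, Q* = 1978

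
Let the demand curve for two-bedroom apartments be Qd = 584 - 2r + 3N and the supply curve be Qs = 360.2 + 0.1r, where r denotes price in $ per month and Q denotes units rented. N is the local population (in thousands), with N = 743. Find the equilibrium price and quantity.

With N = 743, demand is Qd = 2813 - 2r.
At equilibrium Qd = Qs, so 2813 - 2r = 360.2 + 0.1r; collecting terms, 2452.8 = 2.1r and r* = 1168.
From the demand curve, Q* = 2813 - 2(1168) = 477.

r* = 1168, Q* = 477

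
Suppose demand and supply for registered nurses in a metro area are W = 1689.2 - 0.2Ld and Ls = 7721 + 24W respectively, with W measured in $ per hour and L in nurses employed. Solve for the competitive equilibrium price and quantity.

W* = 25, L* = 8321

Rewriting in direct form: Ld = 8446 - 5W.
Equating demand and supply, 8446 - 5W = 7721 + 24W gives 29W = 725, so W* = 25.
Substitute back: L* = 8446 - 5(25) = 8321.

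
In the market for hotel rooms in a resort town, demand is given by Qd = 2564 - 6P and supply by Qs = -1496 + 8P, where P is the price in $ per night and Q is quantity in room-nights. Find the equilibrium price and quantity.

P* = 290, Q* = 824

The market clears where 2564 - 6P = -1496 + 8P. Rearranging, 14P = 4060, hence P* = 290.
Plugging P* into demand: Q* = 2564 - 6(290) = 824.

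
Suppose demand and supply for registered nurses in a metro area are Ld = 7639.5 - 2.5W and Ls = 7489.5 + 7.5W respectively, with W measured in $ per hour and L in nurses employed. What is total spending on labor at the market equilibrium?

Total spending on labor = 114030

The market clears where 7639.5 - 2.5W = 7489.5 + 7.5W. Rearranging, 10W = 150, hence W* = 15.
From the demand curve, L* = 7639.5 - 2.5(15) = 7602.
Total spending on labor = W* × L* = 15 × 7602 = 114030.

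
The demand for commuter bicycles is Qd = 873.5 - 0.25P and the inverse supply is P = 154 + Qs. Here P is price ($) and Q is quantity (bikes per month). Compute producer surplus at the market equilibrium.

Solving each curve for Q: Qs = -154 + P.
At equilibrium Qd = Qs, so 873.5 - 0.25P = -154 + P; collecting terms, 1027.5 = 1.25P and P* = 822.
Plugging P* into demand: Q* = 873.5 - 0.25(822) = 668.
Supply choke price (Qs = 0): P = 154. Producer surplus = ½ × (822 - 154) × 668 = 223112.

Producer surplus = 223112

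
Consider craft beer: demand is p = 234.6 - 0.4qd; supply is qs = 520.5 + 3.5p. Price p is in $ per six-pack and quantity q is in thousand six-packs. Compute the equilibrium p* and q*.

p* = 11, q* = 559

In direct form, qd = 586.5 - 2.5p.
The market clears where 586.5 - 2.5p = 520.5 + 3.5p. Rearranging, 6p = 66, hence p* = 11.
Substitute back: q* = 586.5 - 2.5(11) = 559.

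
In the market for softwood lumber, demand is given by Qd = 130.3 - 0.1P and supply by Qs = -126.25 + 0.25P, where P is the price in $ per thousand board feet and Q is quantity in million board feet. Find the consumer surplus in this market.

Consumer surplus = 16245

Set Qd = Qs: 130.3 - 0.1P = -126.25 + 0.25P, so 256.55 = 0.35P and P* = 733.
Then Q* = 130.3 - 0.1(733) = 57.
Demand choke price (Qd = 0): P = 130.3/0.1 = 1303. Consumer surplus = ½ × (1303 - 733) × 57 = 16245.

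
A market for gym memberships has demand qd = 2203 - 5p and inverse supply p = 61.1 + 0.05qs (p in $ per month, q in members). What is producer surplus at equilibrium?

Producer surplus = 57608.1

Inverting to quantity form: qs = -1222 + 20p.
At equilibrium qd = qs, so 2203 - 5p = -1222 + 20p; collecting terms, 3425 = 25p and p* = 137.
Then q* = 2203 - 5(137) = 1518.
Supply choke price (qs = 0): p = 61.1. Producer surplus = ½ × (137 - 61.1) × 1518 = 57608.1.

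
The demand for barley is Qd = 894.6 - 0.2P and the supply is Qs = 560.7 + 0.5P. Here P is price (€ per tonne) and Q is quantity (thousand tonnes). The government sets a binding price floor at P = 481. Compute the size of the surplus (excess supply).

Surplus = 2.8

At P = 481: Qd = 798.4 and Qs = 801.2.
Surplus = Qs - Qd = 801.2 - 798.4 = 2.8.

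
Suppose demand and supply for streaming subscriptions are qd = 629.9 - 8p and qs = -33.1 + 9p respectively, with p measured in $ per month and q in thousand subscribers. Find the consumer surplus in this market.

At equilibrium qd = qs, so 629.9 - 8p = -33.1 + 9p; collecting terms, 663 = 17p and p* = 39.
Substitute back: q* = 629.9 - 8(39) = 317.9.
Demand choke price (qd = 0): p = 629.9/8 = 78.7375. Consumer surplus = ½ × (78.7375 - 39) × 317.9 = 6316.275625.

Consumer surplus = 6316.275625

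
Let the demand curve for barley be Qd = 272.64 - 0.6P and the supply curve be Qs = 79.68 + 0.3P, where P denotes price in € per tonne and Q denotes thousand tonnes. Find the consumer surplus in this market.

The market clears where 272.64 - 0.6P = 79.68 + 0.3P. Rearranging, 0.9P = 192.96, hence P* = 214.4.
Then Q* = 272.64 - 0.6(214.4) = 144.
Demand choke price (Qd = 0): P = 272.64/0.6 = 454.4. Consumer surplus = ½ × (454.4 - 214.4) × 144 = 17280.

Consumer surplus = 17280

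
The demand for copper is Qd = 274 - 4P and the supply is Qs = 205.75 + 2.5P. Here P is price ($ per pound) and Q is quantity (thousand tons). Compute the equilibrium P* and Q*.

At equilibrium Qd = Qs, so 274 - 4P = 205.75 + 2.5P; collecting terms, 68.25 = 6.5P and P* = 10.5.
Substitute back: Q* = 274 - 4(10.5) = 232.

P* = 10.5, Q* = 232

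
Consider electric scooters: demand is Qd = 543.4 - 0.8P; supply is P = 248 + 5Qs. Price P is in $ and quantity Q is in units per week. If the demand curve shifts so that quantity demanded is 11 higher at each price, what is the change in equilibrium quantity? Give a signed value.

ΔQ = 2.2

Solving each curve for Q: Qs = -49.6 + 0.2P.
Equating demand and supply, 543.4 - 0.8P = -49.6 + 0.2P gives P = 593, so P* = 593.
Then Q* = 543.4 - 0.8(593) = 69.
After the shift, demand is Qd = 554.4 - 0.8P.
The new intersection has 604 = P, i.e. P = 604, Q = 71.2.
ΔQ = 71.2 - 69 = 2.2.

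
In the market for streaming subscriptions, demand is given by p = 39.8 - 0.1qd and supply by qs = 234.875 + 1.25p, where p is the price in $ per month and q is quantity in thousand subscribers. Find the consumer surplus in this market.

Solving each curve for q: qd = 398 - 10p.
The market clears where 398 - 10p = 234.875 + 1.25p. Rearranging, 11.25p = 163.125, hence p* = 14.5.
From the demand curve, q* = 398 - 10(14.5) = 253.
Demand choke price (qd = 0): p = 398/10 = 39.8. Consumer surplus = ½ × (39.8 - 14.5) × 253 = 3200.45.

Consumer surplus = 3200.45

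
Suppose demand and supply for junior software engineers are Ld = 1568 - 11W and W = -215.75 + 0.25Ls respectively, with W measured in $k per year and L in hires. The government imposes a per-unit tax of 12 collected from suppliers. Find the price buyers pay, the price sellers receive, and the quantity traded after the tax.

W_b = 50.2, W_s = 38.2, L = 1015.8

In direct form, Ls = 863 + 4W.
The tax drives a wedge W_b - W_s = 12. Substituting W_s = W_b - 12 into supply: Ls = 815 + 4W_b.
Set Ld = Ls: 1568 - 11W_b = 815 + 4W_b, so 753 = 15W_b and W_b = 50.2.
So W_s = 38.2 and the quantity traded is L = 1568 - 11(50.2) = 1015.8.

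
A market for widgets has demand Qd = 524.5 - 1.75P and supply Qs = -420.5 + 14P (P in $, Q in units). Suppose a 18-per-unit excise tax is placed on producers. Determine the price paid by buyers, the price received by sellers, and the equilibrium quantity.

P_b = 76, P_s = 58, Q = 391.5

With a tax of 18 on producers, they supply based on the net price P_s = P_b - 18, so Qs = -672.5 + 14P_b.
Equate demand and the shifted supply: 524.5 - 1.75P_b = -672.5 + 14P_b, giving 15.75P_b = 1197, so P_b = 76.
So P_s = 58 and the quantity traded is Q = 524.5 - 1.75(76) = 391.5.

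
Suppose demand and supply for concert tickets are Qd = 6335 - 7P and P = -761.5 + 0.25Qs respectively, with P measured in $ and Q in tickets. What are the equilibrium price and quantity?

Rewriting in direct form: Qs = 3046 + 4P.
At equilibrium Qd = Qs, so 6335 - 7P = 3046 + 4P; collecting terms, 3289 = 11P and P* = 299.
From the demand curve, Q* = 6335 - 7(299) = 4242.

P* = 299, Q* = 4242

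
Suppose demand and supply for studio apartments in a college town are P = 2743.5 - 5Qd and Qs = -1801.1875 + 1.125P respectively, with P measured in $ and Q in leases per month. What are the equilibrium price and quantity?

P* = 1773.5, Q* = 194

In direct form, Qd = 548.7 - 0.2P.
The market clears where 548.7 - 0.2P = -1801.1875 + 1.125P. Rearranging, 1.325P = 2349.8875, hence P* = 1773.5.
Substitute back: Q* = 548.7 - 0.2(1773.5) = 194.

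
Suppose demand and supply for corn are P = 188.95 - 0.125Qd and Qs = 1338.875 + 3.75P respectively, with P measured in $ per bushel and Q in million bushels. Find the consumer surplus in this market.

In direct form, Qd = 1511.6 - 8P.
Set Qd = Qs: 1511.6 - 8P = 1338.875 + 3.75P, so 172.725 = 11.75P and P* = 14.7.
Substitute back: Q* = 1511.6 - 8(14.7) = 1394.
Demand choke price (Qd = 0): P = 1511.6/8 = 188.95. Consumer surplus = ½ × (188.95 - 14.7) × 1394 = 121452.25.

Consumer surplus = 121452.25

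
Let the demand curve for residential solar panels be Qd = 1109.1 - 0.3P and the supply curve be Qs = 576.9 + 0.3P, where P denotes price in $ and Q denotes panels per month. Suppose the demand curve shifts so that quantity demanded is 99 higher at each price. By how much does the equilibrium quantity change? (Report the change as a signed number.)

ΔQ = 49.5

Equating demand and supply, 1109.1 - 0.3P = 576.9 + 0.3P gives 0.6P = 532.2, so P* = 887.
Plugging P* into demand: Q* = 1109.1 - 0.3(887) = 843.
After the shift, demand is Qd = 1208.1 - 0.3P.
The new intersection has 631.2 = 0.6P, i.e. P = 1052, Q = 892.5.
ΔQ = 892.5 - 843 = 49.5.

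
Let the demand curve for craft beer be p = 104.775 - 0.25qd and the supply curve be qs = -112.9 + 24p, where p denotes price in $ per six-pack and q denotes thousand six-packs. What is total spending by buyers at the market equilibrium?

Total spending by buyers = 6518.9

Solving each curve for q: qd = 419.1 - 4p.
The market clears where 419.1 - 4p = -112.9 + 24p. Rearranging, 28p = 532, hence p* = 19.
Substitute back: q* = 419.1 - 4(19) = 343.1.
Total spending by buyers = p* × q* = 19 × 343.1 = 6518.9.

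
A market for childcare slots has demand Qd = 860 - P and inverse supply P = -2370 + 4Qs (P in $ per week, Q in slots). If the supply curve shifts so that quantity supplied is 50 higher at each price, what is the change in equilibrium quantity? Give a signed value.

Inverting to quantity form: Qs = 592.5 + 0.25P.
The market clears where 860 - P = 592.5 + 0.25P. Rearranging, 1.25P = 267.5, hence P* = 214.
Substitute back: Q* = 860 - 214 = 646.
After the shift, supply is Qs = 642.5 + 0.25P.
Re-solving, 1.25P = 217.5 gives P = 174 and Q = 686.
ΔQ = 686 - 646 = 40.

ΔQ = 40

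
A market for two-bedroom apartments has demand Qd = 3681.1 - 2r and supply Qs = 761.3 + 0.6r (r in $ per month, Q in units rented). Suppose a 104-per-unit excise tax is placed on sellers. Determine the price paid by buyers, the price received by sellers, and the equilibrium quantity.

With a tax of 104 on sellers, they supply based on the net price r_s = r_b - 104, so Qs = 698.9 + 0.6r_b.
Equate demand and the shifted supply: 3681.1 - 2r_b = 698.9 + 0.6r_b, giving 2.6r_b = 2982.2, so r_b = 1147.
Then r_s = 1147 - 104 = 1043 and Q = 3681.1 - 2(1147) = 1387.1.

r_b = 1147, r_s = 1043, Q = 1387.1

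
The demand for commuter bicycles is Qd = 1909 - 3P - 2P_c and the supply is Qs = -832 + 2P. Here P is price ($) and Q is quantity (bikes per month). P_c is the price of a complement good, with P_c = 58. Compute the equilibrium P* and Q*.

With P_c = 58, demand is Qd = 1793 - 3P.
At equilibrium Qd = Qs, so 1793 - 3P = -832 + 2P; collecting terms, 2625 = 5P and P* = 525.
From the demand curve, Q* = 1793 - 3(525) = 218.

P* = 525, Q* = 218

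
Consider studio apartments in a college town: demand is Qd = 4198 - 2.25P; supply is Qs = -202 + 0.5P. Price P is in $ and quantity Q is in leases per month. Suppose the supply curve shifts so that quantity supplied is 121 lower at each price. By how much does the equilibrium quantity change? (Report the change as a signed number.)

ΔQ = -99

Set Qd = Qs: 4198 - 2.25P = -202 + 0.5P, so 4400 = 2.75P and P* = 1600.
Substitute back: Q* = 4198 - 2.25(1600) = 598.
After the shift, supply is Qs = -323 + 0.5P.
The new intersection has 4521 = 2.75P, i.e. P = 1644, Q = 499.
ΔQ = 499 - 598 = -99.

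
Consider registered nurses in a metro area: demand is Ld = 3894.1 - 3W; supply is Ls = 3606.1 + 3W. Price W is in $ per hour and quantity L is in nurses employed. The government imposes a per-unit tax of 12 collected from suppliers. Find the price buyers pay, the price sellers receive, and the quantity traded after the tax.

Suppliers keep W_s = W_b - 12 per unit, so supply in terms of the buyer price is Ls = 3570.1 + 3W_b.
Market clearing requires 3894.1 - 3W_b = 3570.1 + 3W_b; hence 324 = 6W_b and W_b = 54.
So W_s = 42 and the quantity traded is L = 3894.1 - 3(54) = 3732.1.

W_b = 54, W_s = 42, L = 3732.1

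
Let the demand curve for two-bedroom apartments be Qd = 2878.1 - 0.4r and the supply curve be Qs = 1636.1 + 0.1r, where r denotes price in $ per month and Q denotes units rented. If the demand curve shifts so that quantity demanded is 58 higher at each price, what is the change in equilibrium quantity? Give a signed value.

ΔQ = 11.6

At equilibrium Qd = Qs, so 2878.1 - 0.4r = 1636.1 + 0.1r; collecting terms, 1242 = 0.5r and r* = 2484.
Substitute back: Q* = 2878.1 - 0.4(2484) = 1884.5.
After the shift, demand is Qd = 2936.1 - 0.4r.
Re-solving, 0.5r = 1300 gives r = 2600 and Q = 1896.1.
ΔQ = 1896.1 - 1884.5 = 11.6.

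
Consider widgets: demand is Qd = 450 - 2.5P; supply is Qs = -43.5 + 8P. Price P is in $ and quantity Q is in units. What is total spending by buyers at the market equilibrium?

The market clears where 450 - 2.5P = -43.5 + 8P. Rearranging, 10.5P = 493.5, hence P* = 47.
From the demand curve, Q* = 450 - 2.5(47) = 332.5.
Total spending by buyers = P* × Q* = 47 × 332.5 = 15627.5.

Total spending by buyers = 15627.5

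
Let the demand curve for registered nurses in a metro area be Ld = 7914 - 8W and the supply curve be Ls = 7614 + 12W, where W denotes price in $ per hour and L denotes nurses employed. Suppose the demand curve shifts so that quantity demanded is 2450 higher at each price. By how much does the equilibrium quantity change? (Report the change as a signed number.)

ΔL = 1470

At equilibrium Ld = Ls, so 7914 - 8W = 7614 + 12W; collecting terms, 300 = 20W and W* = 15.
Substitute back: L* = 7914 - 8(15) = 7794.
After the shift, demand is Ld = 10364 - 8W.
The new intersection has 2750 = 20W, i.e. W = 137.5, L = 9264.
ΔL = 9264 - 7794 = 1470.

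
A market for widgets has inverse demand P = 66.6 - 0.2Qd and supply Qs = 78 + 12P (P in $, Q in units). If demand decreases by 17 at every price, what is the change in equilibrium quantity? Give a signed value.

Solving each curve for Q: Qd = 333 - 5P.
At equilibrium Qd = Qs, so 333 - 5P = 78 + 12P; collecting terms, 255 = 17P and P* = 15.
Substitute back: Q* = 333 - 5(15) = 258.
After the shift, demand is Qd = 316 - 5P.
The new intersection has 238 = 17P, i.e. P = 14, Q = 246.
ΔQ = 246 - 258 = -12.

ΔQ = -12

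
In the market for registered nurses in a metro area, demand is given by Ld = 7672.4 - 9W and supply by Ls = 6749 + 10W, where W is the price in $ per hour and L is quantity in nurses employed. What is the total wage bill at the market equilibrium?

At equilibrium Ld = Ls, so 7672.4 - 9W = 6749 + 10W; collecting terms, 923.4 = 19W and W* = 48.6.
From the demand curve, L* = 7672.4 - 9(48.6) = 7235.
The total wage bill = W* × L* = 48.6 × 7235 = 351621.

The total wage bill = 351621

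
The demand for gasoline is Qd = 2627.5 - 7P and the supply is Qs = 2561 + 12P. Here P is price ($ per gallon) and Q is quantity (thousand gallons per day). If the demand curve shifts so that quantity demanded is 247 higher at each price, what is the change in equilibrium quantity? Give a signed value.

ΔQ = 156

At equilibrium Qd = Qs, so 2627.5 - 7P = 2561 + 12P; collecting terms, 66.5 = 19P and P* = 3.5.
From the demand curve, Q* = 2627.5 - 7(3.5) = 2603.
After the shift, demand is Qd = 2874.5 - 7P.
The new intersection has 313.5 = 19P, i.e. P = 16.5, Q = 2759.
ΔQ = 2759 - 2603 = 156.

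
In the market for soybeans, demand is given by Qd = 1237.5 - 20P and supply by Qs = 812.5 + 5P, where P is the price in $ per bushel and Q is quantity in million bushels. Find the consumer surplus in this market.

The market clears where 1237.5 - 20P = 812.5 + 5P. Rearranging, 25P = 425, hence P* = 17.
Then Q* = 1237.5 - 20(17) = 897.5.
Demand choke price (Qd = 0): P = 1237.5/20 = 61.875. Consumer surplus = ½ × (61.875 - 17) × 897.5 = 20137.65625.

Consumer surplus = 20137.65625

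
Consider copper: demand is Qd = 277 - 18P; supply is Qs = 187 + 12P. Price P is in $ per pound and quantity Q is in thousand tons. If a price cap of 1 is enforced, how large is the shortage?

Shortage = 60

Evaluating both curves at the ceiling price 1 gives Qd = 259, Qs = 199.
Shortage = Qd - Qs = 259 - 199 = 60.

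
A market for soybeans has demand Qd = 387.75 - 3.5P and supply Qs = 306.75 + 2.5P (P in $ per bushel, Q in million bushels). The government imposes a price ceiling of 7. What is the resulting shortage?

Shortage = 39

At P = 7: Qd = 363.25 and Qs = 324.25.
Shortage = Qd - Qs = 363.25 - 324.25 = 39.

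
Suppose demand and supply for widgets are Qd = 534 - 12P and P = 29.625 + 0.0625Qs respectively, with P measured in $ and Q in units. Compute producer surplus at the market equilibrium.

Producer surplus = 325.125

Inverting to quantity form: Qs = -474 + 16P.
The market clears where 534 - 12P = -474 + 16P. Rearranging, 28P = 1008, hence P* = 36.
Then Q* = 534 - 12(36) = 102.
Supply choke price (Qs = 0): P = 29.625. Producer surplus = ½ × (36 - 29.625) × 102 = 325.125.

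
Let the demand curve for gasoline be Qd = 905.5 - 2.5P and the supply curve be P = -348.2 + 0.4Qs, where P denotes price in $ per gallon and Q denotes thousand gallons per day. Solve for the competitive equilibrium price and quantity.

P* = 7, Q* = 888

Rewriting in direct form: Qs = 870.5 + 2.5P.
At equilibrium Qd = Qs, so 905.5 - 2.5P = 870.5 + 2.5P; collecting terms, 35 = 5P and P* = 7.
Then Q* = 905.5 - 2.5(7) = 888.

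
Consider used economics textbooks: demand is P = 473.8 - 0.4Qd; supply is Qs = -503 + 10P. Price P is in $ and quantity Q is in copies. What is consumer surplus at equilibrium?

In direct form, Qd = 1184.5 - 2.5P.
Set Qd = Qs: 1184.5 - 2.5P = -503 + 10P, so 1687.5 = 12.5P and P* = 135.
Substitute back: Q* = 1184.5 - 2.5(135) = 847.
Demand choke price (Qd = 0): P = 1184.5/2.5 = 473.8. Consumer surplus = ½ × (473.8 - 135) × 847 = 143481.8.

Consumer surplus = 143481.8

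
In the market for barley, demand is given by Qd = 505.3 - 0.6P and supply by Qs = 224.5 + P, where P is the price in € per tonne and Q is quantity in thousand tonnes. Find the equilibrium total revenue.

Total revenue = 70200

Equating demand and supply, 505.3 - 0.6P = 224.5 + P gives 1.6P = 280.8, so P* = 175.5.
Substitute back: Q* = 505.3 - 0.6(175.5) = 400.
Total revenue = P* × Q* = 175.5 × 400 = 70200.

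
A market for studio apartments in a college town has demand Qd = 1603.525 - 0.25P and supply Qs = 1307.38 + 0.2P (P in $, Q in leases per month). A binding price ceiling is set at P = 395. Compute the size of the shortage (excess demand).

With P fixed at 395, quantity demanded is 1504.775 and quantity supplied is 1386.38.
Shortage = Qd - Qs = 1504.775 - 1386.38 = 118.395.

Shortage = 118.395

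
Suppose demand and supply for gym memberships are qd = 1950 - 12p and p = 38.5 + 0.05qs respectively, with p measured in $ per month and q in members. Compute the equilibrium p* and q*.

Solving each curve for q: qs = -770 + 20p.
At equilibrium qd = qs, so 1950 - 12p = -770 + 20p; collecting terms, 2720 = 32p and p* = 85.
From the demand curve, q* = 1950 - 12(85) = 930.

p* = 85, q* = 930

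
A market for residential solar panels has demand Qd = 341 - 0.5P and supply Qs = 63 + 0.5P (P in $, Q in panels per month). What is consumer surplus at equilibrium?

Consumer surplus = 40804

Equating demand and supply, 341 - 0.5P = 63 + 0.5P gives P = 278, so P* = 278.
Plugging P* into demand: Q* = 341 - 0.5(278) = 202.
Demand choke price (Qd = 0): P = 341/0.5 = 682. Consumer surplus = ½ × (682 - 278) × 202 = 40804.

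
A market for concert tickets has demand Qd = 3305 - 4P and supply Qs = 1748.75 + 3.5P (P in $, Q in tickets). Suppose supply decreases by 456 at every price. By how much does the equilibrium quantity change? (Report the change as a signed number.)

ΔQ = -243.2

The market clears where 3305 - 4P = 1748.75 + 3.5P. Rearranging, 7.5P = 1556.25, hence P* = 207.5.
Plugging P* into demand: Q* = 3305 - 4(207.5) = 2475.
After the shift, supply is Qs = 1292.75 + 3.5P.
New equilibrium: 2012.25 = 7.5P, so P = 268.3 and Q = 2231.8.
ΔQ = 2231.8 - 2475 = -243.2.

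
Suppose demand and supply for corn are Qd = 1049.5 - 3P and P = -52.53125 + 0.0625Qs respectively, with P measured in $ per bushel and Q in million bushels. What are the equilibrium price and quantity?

Rewriting in direct form: Qs = 840.5 + 16P.
At equilibrium Qd = Qs, so 1049.5 - 3P = 840.5 + 16P; collecting terms, 209 = 19P and P* = 11.
Then Q* = 1049.5 - 3(11) = 1016.5.

P* = 11, Q* = 1016.5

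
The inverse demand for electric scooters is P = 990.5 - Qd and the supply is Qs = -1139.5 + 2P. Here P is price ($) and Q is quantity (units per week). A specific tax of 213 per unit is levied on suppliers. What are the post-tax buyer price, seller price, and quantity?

P_b = 852, P_s = 639, Q = 138.5

Rewriting in direct form: Qd = 990.5 - P.
With a tax of 213 on suppliers, they supply based on the net price P_s = P_b - 213, so Qs = -1565.5 + 2P_b.
Market clearing requires 990.5 - P_b = -1565.5 + 2P_b; hence 2556 = 3P_b and P_b = 852.
Then P_s = 852 - 213 = 639 and Q = 990.5 - 852 = 138.5.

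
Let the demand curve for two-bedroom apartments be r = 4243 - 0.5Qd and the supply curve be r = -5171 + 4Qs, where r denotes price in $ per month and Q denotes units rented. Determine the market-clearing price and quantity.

r* = 3197, Q* = 2092

Rewriting in direct form: Qd = 8486 - 2r and Qs = 1292.75 + 0.25r.
The market clears where 8486 - 2r = 1292.75 + 0.25r. Rearranging, 2.25r = 7193.25, hence r* = 3197.
Substitute back: Q* = 8486 - 2(3197) = 2092.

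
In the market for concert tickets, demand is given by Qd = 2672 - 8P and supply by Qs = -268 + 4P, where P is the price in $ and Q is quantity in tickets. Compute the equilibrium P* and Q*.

P* = 245, Q* = 712

Set Qd = Qs: 2672 - 8P = -268 + 4P, so 2940 = 12P and P* = 245.
From the demand curve, Q* = 2672 - 8(245) = 712.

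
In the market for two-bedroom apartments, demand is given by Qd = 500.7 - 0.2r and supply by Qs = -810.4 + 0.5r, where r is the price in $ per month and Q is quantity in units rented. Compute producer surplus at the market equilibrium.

Producer surplus = 15901.21

Set Qd = Qs: 500.7 - 0.2r = -810.4 + 0.5r, so 1311.1 = 0.7r and r* = 1873.
Plugging r* into demand: Q* = 500.7 - 0.2(1873) = 126.1.
Supply choke price (Qs = 0): r = 1620.8. Producer surplus = ½ × (1873 - 1620.8) × 126.1 = 15901.21.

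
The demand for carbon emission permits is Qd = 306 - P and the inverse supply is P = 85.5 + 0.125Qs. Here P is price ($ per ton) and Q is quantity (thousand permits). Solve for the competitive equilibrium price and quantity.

Inverting to quantity form: Qs = -684 + 8P.
At equilibrium Qd = Qs, so 306 - P = -684 + 8P; collecting terms, 990 = 9P and P* = 110.
Plugging P* into demand: Q* = 306 - 110 = 196.

P* = 110, Q* = 196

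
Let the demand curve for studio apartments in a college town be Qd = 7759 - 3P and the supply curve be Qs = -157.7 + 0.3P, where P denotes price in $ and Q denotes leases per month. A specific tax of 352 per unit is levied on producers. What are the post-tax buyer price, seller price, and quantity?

P_b = 2431, P_s = 2079, Q = 466

With a tax of 352 on producers, they supply based on the net price P_s = P_b - 352, so Qs = -263.3 + 0.3P_b.
Set Qd = Qs: 7759 - 3P_b = -263.3 + 0.3P_b, so 8022.3 = 3.3P_b and P_b = 2431.
So P_s = 2079 and the quantity traded is Q = 7759 - 3(2431) = 466.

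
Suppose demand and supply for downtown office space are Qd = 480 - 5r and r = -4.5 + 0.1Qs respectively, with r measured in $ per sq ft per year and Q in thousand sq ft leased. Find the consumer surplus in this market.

Consumer surplus = 11222.5

Rewriting in direct form: Qs = 45 + 10r.
Equating demand and supply, 480 - 5r = 45 + 10r gives 15r = 435, so r* = 29.
From the demand curve, Q* = 480 - 5(29) = 335.
Demand choke price (Qd = 0): r = 480/5 = 96. Consumer surplus = ½ × (96 - 29) × 335 = 11222.5.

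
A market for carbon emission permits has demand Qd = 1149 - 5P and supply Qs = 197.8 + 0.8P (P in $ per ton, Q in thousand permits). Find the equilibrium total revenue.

Total revenue = 53956

Set Qd = Qs: 1149 - 5P = 197.8 + 0.8P, so 951.2 = 5.8P and P* = 164.
Substitute back: Q* = 1149 - 5(164) = 329.
Total revenue = P* × Q* = 164 × 329 = 53956.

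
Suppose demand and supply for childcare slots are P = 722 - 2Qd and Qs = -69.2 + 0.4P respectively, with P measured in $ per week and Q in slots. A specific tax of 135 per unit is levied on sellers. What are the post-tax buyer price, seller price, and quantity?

In direct form, Qd = 361 - 0.5P.
The tax drives a wedge P_b - P_s = 135. Substituting P_s = P_b - 135 into supply: Qs = -123.2 + 0.4P_b.
Set Qd = Qs: 361 - 0.5P_b = -123.2 + 0.4P_b, so 484.2 = 0.9P_b and P_b = 538.
So P_s = 403 and the quantity traded is Q = 361 - 0.5(538) = 92.

P_b = 538, P_s = 403, Q = 92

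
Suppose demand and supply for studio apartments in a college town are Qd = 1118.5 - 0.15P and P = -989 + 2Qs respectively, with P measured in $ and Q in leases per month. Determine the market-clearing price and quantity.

In direct form, Qs = 494.5 + 0.5P.
Set Qd = Qs: 1118.5 - 0.15P = 494.5 + 0.5P, so 624 = 0.65P and P* = 960.
Plugging P* into demand: Q* = 1118.5 - 0.15(960) = 974.5.

P* = 960, Q* = 974.5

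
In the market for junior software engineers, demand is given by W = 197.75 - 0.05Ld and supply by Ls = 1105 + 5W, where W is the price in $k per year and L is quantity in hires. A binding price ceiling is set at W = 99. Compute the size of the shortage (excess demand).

Shortage = 375

In direct form, Ld = 3955 - 20W.
With W fixed at 99, quantity demanded is 1975 and quantity supplied is 1600.
Shortage = Ld - Ls = 1975 - 1600 = 375.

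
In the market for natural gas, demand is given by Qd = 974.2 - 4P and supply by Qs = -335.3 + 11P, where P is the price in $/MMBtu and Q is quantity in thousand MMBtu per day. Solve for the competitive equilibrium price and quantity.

Set Qd = Qs: 974.2 - 4P = -335.3 + 11P, so 1309.5 = 15P and P* = 87.3.
Then Q* = 974.2 - 4(87.3) = 625.

P* = 87.3, Q* = 625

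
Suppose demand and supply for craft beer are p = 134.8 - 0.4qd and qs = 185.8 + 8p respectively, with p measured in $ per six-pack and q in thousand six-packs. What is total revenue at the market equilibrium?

Total revenue = 4334.4

Solving each curve for q: qd = 337 - 2.5p.
The market clears where 337 - 2.5p = 185.8 + 8p. Rearranging, 10.5p = 151.2, hence p* = 14.4.
Then q* = 337 - 2.5(14.4) = 301.
Total revenue = p* × q* = 14.4 × 301 = 4334.4.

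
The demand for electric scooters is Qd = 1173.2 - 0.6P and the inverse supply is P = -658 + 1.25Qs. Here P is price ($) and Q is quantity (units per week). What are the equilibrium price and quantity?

Rewriting in direct form: Qs = 526.4 + 0.8P.
Equating demand and supply, 1173.2 - 0.6P = 526.4 + 0.8P gives 1.4P = 646.8, so P* = 462.
From the demand curve, Q* = 1173.2 - 0.6(462) = 896.

P* = 462, Q* = 896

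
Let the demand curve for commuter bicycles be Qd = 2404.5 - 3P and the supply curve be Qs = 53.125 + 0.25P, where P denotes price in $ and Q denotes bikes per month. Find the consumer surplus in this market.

Consumer surplus = 9126

Equating demand and supply, 2404.5 - 3P = 53.125 + 0.25P gives 3.25P = 2351.375, so P* = 723.5.
Substitute back: Q* = 2404.5 - 3(723.5) = 234.
Demand choke price (Qd = 0): P = 2404.5/3 = 801.5. Consumer surplus = ½ × (801.5 - 723.5) × 234 = 9126.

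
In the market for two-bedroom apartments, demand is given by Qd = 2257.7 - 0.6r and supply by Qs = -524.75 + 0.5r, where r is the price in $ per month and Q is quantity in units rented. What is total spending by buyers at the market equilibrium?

Total spending by buyers = 1871830

Set Qd = Qs: 2257.7 - 0.6r = -524.75 + 0.5r, so 2782.45 = 1.1r and r* = 2529.5.
Plugging r* into demand: Q* = 2257.7 - 0.6(2529.5) = 740.
Total spending by buyers = r* × Q* = 2529.5 × 740 = 1871830.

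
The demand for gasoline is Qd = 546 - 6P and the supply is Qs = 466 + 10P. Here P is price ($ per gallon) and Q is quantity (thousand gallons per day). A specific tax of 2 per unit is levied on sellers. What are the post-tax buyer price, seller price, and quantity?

With a tax of 2 on sellers, they supply based on the net price P_s = P_b - 2, so Qs = 446 + 10P_b.
Equate demand and the shifted supply: 546 - 6P_b = 446 + 10P_b, giving 16P_b = 100, so P_b = 6.25.
Then P_s = 6.25 - 2 = 4.25 and Q = 546 - 6(6.25) = 508.5.

P_b = 6.25, P_s = 4.25, Q = 508.5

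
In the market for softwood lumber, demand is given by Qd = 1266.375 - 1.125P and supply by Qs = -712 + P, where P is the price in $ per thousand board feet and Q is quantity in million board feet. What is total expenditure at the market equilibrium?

Set Qd = Qs: 1266.375 - 1.125P = -712 + P, so 1978.375 = 2.125P and P* = 931.
Plugging P* into demand: Q* = 1266.375 - 1.125(931) = 219.
Total expenditure = P* × Q* = 931 × 219 = 203889.

Total expenditure = 203889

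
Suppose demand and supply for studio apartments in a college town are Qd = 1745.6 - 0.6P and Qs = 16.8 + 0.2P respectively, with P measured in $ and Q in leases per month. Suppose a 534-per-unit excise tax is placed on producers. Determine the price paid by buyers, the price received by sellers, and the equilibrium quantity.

Producers keep P_s = P_b - 534 per unit, so supply in terms of the buyer price is Qs = -90 + 0.2P_b.
Equate demand and the shifted supply: 1745.6 - 0.6P_b = -90 + 0.2P_b, giving 0.8P_b = 1835.6, so P_b = 2294.5.
Then P_s = 2294.5 - 534 = 1760.5 and Q = 1745.6 - 0.6(2294.5) = 368.9.

P_b = 2294.5, P_s = 1760.5, Q = 368.9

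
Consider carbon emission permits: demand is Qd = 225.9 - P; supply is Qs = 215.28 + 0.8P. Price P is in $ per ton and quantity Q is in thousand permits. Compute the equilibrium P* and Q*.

Set Qd = Qs: 225.9 - P = 215.28 + 0.8P, so 10.62 = 1.8P and P* = 5.9.
Then Q* = 225.9 - 5.9 = 220.

P* = 5.9, Q* = 220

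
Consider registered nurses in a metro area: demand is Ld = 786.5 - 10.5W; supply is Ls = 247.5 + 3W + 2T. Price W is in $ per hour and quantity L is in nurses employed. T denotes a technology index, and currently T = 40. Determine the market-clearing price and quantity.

With T = 40, supply is Ls = 327.5 + 3W.
At equilibrium Ld = Ls, so 786.5 - 10.5W = 327.5 + 3W; collecting terms, 459 = 13.5W and W* = 34.
Substitute back: L* = 786.5 - 10.5(34) = 429.5.

W* = 34, L* = 429.5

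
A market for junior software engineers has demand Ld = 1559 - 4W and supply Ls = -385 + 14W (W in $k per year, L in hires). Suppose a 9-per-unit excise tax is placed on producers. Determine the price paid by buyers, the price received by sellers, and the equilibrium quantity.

W_b = 115, W_s = 106, L = 1099

With a tax of 9 on producers, they supply based on the net price W_s = W_b - 9, so Ls = -511 + 14W_b.
Market clearing requires 1559 - 4W_b = -511 + 14W_b; hence 2070 = 18W_b and W_b = 115.
Then W_s = 115 - 9 = 106 and L = 1559 - 4(115) = 1099.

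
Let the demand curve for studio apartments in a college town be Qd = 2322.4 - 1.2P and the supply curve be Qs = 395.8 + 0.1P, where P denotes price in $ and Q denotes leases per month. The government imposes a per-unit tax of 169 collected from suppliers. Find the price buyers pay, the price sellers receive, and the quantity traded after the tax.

The tax drives a wedge P_b - P_s = 169. Substituting P_s = P_b - 169 into supply: Qs = 378.9 + 0.1P_b.
Equate demand and the shifted supply: 2322.4 - 1.2P_b = 378.9 + 0.1P_b, giving 1.3P_b = 1943.5, so P_b = 1495.
So P_s = 1326 and the quantity traded is Q = 2322.4 - 1.2(1495) = 528.4.

P_b = 1495, P_s = 1326, Q = 528.4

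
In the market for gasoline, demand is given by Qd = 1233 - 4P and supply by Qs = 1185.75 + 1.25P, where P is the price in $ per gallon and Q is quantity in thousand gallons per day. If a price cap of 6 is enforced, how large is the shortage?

At P = 6: Qd = 1209 and Qs = 1193.25.
Shortage = Qd - Qs = 1209 - 1193.25 = 15.75.

Shortage = 15.75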